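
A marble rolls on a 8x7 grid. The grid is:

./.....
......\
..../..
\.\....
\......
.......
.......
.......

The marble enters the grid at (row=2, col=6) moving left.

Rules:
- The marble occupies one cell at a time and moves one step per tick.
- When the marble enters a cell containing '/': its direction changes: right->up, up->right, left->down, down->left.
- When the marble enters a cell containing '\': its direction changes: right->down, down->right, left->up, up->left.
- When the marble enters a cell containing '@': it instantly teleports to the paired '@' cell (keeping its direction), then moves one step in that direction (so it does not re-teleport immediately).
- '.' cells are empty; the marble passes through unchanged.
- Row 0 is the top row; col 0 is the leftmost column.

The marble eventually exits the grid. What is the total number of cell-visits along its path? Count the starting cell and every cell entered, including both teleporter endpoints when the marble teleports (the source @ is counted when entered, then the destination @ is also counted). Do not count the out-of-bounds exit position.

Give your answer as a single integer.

Answer: 8

Derivation:
Step 1: enter (2,6), '.' pass, move left to (2,5)
Step 2: enter (2,5), '.' pass, move left to (2,4)
Step 3: enter (2,4), '/' deflects left->down, move down to (3,4)
Step 4: enter (3,4), '.' pass, move down to (4,4)
Step 5: enter (4,4), '.' pass, move down to (5,4)
Step 6: enter (5,4), '.' pass, move down to (6,4)
Step 7: enter (6,4), '.' pass, move down to (7,4)
Step 8: enter (7,4), '.' pass, move down to (8,4)
Step 9: at (8,4) — EXIT via bottom edge, pos 4
Path length (cell visits): 8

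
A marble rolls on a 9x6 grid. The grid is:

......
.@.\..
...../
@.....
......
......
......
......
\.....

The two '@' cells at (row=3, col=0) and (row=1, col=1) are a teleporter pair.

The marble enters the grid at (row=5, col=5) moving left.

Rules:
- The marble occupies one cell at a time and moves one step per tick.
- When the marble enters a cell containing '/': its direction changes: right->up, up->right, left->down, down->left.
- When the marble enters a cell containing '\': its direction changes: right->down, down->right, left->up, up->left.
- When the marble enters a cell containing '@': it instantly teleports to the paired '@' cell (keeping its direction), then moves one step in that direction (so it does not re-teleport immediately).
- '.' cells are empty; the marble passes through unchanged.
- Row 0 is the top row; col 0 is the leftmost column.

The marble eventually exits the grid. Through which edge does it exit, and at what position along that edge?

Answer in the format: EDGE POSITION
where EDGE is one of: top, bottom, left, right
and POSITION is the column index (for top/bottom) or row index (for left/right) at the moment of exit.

Step 1: enter (5,5), '.' pass, move left to (5,4)
Step 2: enter (5,4), '.' pass, move left to (5,3)
Step 3: enter (5,3), '.' pass, move left to (5,2)
Step 4: enter (5,2), '.' pass, move left to (5,1)
Step 5: enter (5,1), '.' pass, move left to (5,0)
Step 6: enter (5,0), '.' pass, move left to (5,-1)
Step 7: at (5,-1) — EXIT via left edge, pos 5

Answer: left 5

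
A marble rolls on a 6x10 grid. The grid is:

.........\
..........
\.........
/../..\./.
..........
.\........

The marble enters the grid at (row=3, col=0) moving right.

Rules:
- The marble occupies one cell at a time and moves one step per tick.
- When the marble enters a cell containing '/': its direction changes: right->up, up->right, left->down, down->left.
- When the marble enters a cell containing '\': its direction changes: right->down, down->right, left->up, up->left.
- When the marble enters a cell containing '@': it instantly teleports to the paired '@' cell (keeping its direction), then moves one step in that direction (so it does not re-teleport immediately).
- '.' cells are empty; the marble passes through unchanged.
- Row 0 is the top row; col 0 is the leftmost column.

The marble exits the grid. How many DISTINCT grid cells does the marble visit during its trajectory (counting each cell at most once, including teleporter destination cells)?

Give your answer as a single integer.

Answer: 2

Derivation:
Step 1: enter (3,0), '/' deflects right->up, move up to (2,0)
Step 2: enter (2,0), '\' deflects up->left, move left to (2,-1)
Step 3: at (2,-1) — EXIT via left edge, pos 2
Distinct cells visited: 2 (path length 2)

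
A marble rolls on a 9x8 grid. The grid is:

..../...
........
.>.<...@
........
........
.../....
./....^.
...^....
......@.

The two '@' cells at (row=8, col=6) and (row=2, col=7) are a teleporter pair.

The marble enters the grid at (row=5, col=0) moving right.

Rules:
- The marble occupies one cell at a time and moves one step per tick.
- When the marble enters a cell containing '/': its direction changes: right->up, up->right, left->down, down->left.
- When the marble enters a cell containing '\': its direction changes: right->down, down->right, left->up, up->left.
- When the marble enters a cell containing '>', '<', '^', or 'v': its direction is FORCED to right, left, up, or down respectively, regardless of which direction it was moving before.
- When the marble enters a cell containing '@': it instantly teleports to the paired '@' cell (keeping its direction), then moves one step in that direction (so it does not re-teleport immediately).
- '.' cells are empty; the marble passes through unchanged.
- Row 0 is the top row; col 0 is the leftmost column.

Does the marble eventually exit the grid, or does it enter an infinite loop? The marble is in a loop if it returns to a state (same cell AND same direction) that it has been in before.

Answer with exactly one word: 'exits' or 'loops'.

Step 1: enter (5,0), '.' pass, move right to (5,1)
Step 2: enter (5,1), '.' pass, move right to (5,2)
Step 3: enter (5,2), '.' pass, move right to (5,3)
Step 4: enter (5,3), '/' deflects right->up, move up to (4,3)
Step 5: enter (4,3), '.' pass, move up to (3,3)
Step 6: enter (3,3), '.' pass, move up to (2,3)
Step 7: enter (2,3), '<' forces up->left, move left to (2,2)
Step 8: enter (2,2), '.' pass, move left to (2,1)
Step 9: enter (2,1), '>' forces left->right, move right to (2,2)
Step 10: enter (2,2), '.' pass, move right to (2,3)
Step 11: enter (2,3), '<' forces right->left, move left to (2,2)
Step 12: at (2,2) dir=left — LOOP DETECTED (seen before)

Answer: loops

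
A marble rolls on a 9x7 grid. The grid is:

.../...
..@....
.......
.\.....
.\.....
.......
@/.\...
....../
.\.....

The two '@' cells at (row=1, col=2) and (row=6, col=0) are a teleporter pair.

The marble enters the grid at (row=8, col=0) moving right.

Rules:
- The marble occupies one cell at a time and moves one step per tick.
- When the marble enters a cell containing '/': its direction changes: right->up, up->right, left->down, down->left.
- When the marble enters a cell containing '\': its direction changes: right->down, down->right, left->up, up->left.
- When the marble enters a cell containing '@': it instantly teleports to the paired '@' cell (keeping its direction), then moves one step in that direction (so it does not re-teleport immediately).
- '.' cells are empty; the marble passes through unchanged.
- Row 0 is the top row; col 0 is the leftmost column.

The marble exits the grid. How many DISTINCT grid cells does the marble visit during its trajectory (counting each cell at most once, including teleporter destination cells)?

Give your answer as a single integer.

Answer: 2

Derivation:
Step 1: enter (8,0), '.' pass, move right to (8,1)
Step 2: enter (8,1), '\' deflects right->down, move down to (9,1)
Step 3: at (9,1) — EXIT via bottom edge, pos 1
Distinct cells visited: 2 (path length 2)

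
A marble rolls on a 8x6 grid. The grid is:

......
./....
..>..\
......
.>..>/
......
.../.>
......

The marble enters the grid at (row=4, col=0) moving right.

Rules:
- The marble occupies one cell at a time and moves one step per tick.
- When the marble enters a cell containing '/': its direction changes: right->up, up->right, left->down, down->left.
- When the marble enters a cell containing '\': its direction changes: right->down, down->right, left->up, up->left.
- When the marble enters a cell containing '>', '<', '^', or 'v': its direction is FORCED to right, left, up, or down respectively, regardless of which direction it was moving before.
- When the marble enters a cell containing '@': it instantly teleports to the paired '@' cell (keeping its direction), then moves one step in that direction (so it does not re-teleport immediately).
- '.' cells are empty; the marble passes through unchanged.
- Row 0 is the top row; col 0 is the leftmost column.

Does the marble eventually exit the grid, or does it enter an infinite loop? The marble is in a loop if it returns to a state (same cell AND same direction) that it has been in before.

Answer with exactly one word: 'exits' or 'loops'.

Step 1: enter (4,0), '.' pass, move right to (4,1)
Step 2: enter (4,1), '>' forces right->right, move right to (4,2)
Step 3: enter (4,2), '.' pass, move right to (4,3)
Step 4: enter (4,3), '.' pass, move right to (4,4)
Step 5: enter (4,4), '>' forces right->right, move right to (4,5)
Step 6: enter (4,5), '/' deflects right->up, move up to (3,5)
Step 7: enter (3,5), '.' pass, move up to (2,5)
Step 8: enter (2,5), '\' deflects up->left, move left to (2,4)
Step 9: enter (2,4), '.' pass, move left to (2,3)
Step 10: enter (2,3), '.' pass, move left to (2,2)
Step 11: enter (2,2), '>' forces left->right, move right to (2,3)
Step 12: enter (2,3), '.' pass, move right to (2,4)
Step 13: enter (2,4), '.' pass, move right to (2,5)
Step 14: enter (2,5), '\' deflects right->down, move down to (3,5)
Step 15: enter (3,5), '.' pass, move down to (4,5)
Step 16: enter (4,5), '/' deflects down->left, move left to (4,4)
Step 17: enter (4,4), '>' forces left->right, move right to (4,5)
Step 18: at (4,5) dir=right — LOOP DETECTED (seen before)

Answer: loops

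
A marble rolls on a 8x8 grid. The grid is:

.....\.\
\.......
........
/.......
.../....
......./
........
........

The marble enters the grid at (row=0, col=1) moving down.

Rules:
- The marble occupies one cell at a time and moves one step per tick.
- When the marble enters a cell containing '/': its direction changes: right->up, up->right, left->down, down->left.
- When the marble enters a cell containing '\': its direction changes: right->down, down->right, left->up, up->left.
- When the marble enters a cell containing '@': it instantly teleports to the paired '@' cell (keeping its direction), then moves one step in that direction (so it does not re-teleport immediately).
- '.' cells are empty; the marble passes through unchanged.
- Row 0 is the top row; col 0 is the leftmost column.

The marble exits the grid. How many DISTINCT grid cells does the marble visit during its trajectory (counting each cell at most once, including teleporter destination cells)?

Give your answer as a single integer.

Answer: 8

Derivation:
Step 1: enter (0,1), '.' pass, move down to (1,1)
Step 2: enter (1,1), '.' pass, move down to (2,1)
Step 3: enter (2,1), '.' pass, move down to (3,1)
Step 4: enter (3,1), '.' pass, move down to (4,1)
Step 5: enter (4,1), '.' pass, move down to (5,1)
Step 6: enter (5,1), '.' pass, move down to (6,1)
Step 7: enter (6,1), '.' pass, move down to (7,1)
Step 8: enter (7,1), '.' pass, move down to (8,1)
Step 9: at (8,1) — EXIT via bottom edge, pos 1
Distinct cells visited: 8 (path length 8)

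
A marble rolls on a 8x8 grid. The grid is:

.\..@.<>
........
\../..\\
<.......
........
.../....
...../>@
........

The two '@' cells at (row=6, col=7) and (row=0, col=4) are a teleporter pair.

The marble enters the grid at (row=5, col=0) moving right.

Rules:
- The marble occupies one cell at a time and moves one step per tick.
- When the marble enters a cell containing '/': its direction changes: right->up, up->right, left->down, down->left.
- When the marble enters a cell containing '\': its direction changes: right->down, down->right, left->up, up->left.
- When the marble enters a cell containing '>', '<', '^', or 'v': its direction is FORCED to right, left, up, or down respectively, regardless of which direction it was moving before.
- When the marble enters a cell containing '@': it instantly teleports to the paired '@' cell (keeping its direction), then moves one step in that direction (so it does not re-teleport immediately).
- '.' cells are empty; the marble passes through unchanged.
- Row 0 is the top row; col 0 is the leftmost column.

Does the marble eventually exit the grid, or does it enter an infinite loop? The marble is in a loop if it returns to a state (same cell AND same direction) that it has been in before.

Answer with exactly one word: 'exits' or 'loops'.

Step 1: enter (5,0), '.' pass, move right to (5,1)
Step 2: enter (5,1), '.' pass, move right to (5,2)
Step 3: enter (5,2), '.' pass, move right to (5,3)
Step 4: enter (5,3), '/' deflects right->up, move up to (4,3)
Step 5: enter (4,3), '.' pass, move up to (3,3)
Step 6: enter (3,3), '.' pass, move up to (2,3)
Step 7: enter (2,3), '/' deflects up->right, move right to (2,4)
Step 8: enter (2,4), '.' pass, move right to (2,5)
Step 9: enter (2,5), '.' pass, move right to (2,6)
Step 10: enter (2,6), '\' deflects right->down, move down to (3,6)
Step 11: enter (3,6), '.' pass, move down to (4,6)
Step 12: enter (4,6), '.' pass, move down to (5,6)
Step 13: enter (5,6), '.' pass, move down to (6,6)
Step 14: enter (6,6), '>' forces down->right, move right to (6,7)
Step 15: enter (6,7), '@' teleport (6,7)->(0,4), also enter (0,4), move right to (0,5)
Step 16: enter (0,5), '.' pass, move right to (0,6)
Step 17: enter (0,6), '<' forces right->left, move left to (0,5)
Step 18: enter (0,5), '.' pass, move left to (0,4)
Step 19: enter (0,4), '@' teleport (0,4)->(6,7), also enter (6,7), move left to (6,6)
Step 20: enter (6,6), '>' forces left->right, move right to (6,7)
Step 21: at (6,7) dir=right — LOOP DETECTED (seen before)

Answer: loops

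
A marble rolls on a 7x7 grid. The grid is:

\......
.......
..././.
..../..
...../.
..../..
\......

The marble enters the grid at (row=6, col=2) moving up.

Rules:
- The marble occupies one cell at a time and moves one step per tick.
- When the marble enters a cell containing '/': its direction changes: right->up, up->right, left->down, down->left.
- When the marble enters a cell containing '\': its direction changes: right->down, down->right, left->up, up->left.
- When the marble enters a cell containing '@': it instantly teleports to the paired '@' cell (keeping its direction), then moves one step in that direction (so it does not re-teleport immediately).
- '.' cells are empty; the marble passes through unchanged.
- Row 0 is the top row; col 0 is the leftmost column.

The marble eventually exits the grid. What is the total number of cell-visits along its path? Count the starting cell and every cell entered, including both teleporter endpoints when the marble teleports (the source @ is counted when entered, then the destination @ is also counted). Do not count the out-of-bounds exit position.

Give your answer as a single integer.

Step 1: enter (6,2), '.' pass, move up to (5,2)
Step 2: enter (5,2), '.' pass, move up to (4,2)
Step 3: enter (4,2), '.' pass, move up to (3,2)
Step 4: enter (3,2), '.' pass, move up to (2,2)
Step 5: enter (2,2), '.' pass, move up to (1,2)
Step 6: enter (1,2), '.' pass, move up to (0,2)
Step 7: enter (0,2), '.' pass, move up to (-1,2)
Step 8: at (-1,2) — EXIT via top edge, pos 2
Path length (cell visits): 7

Answer: 7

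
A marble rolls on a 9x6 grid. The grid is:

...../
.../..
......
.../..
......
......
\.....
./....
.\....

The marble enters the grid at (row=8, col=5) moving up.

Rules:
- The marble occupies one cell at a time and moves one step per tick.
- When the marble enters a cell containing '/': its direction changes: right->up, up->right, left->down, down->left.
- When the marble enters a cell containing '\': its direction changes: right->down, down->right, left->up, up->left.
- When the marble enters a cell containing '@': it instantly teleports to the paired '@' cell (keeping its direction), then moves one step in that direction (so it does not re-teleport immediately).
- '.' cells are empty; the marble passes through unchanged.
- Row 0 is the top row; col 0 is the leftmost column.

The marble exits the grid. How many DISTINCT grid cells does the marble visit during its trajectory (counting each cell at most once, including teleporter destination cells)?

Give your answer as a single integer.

Step 1: enter (8,5), '.' pass, move up to (7,5)
Step 2: enter (7,5), '.' pass, move up to (6,5)
Step 3: enter (6,5), '.' pass, move up to (5,5)
Step 4: enter (5,5), '.' pass, move up to (4,5)
Step 5: enter (4,5), '.' pass, move up to (3,5)
Step 6: enter (3,5), '.' pass, move up to (2,5)
Step 7: enter (2,5), '.' pass, move up to (1,5)
Step 8: enter (1,5), '.' pass, move up to (0,5)
Step 9: enter (0,5), '/' deflects up->right, move right to (0,6)
Step 10: at (0,6) — EXIT via right edge, pos 0
Distinct cells visited: 9 (path length 9)

Answer: 9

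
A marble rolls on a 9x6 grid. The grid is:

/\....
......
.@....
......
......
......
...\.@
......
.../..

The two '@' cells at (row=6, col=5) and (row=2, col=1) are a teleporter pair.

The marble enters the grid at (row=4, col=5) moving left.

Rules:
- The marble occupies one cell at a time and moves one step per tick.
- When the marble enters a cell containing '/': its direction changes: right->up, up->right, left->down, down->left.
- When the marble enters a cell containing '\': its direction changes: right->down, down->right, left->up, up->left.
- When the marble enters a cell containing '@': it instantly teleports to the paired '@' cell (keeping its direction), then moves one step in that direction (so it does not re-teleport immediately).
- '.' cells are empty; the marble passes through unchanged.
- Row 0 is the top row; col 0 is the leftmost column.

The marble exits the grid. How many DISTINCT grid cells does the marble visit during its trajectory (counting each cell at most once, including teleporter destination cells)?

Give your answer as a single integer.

Answer: 6

Derivation:
Step 1: enter (4,5), '.' pass, move left to (4,4)
Step 2: enter (4,4), '.' pass, move left to (4,3)
Step 3: enter (4,3), '.' pass, move left to (4,2)
Step 4: enter (4,2), '.' pass, move left to (4,1)
Step 5: enter (4,1), '.' pass, move left to (4,0)
Step 6: enter (4,0), '.' pass, move left to (4,-1)
Step 7: at (4,-1) — EXIT via left edge, pos 4
Distinct cells visited: 6 (path length 6)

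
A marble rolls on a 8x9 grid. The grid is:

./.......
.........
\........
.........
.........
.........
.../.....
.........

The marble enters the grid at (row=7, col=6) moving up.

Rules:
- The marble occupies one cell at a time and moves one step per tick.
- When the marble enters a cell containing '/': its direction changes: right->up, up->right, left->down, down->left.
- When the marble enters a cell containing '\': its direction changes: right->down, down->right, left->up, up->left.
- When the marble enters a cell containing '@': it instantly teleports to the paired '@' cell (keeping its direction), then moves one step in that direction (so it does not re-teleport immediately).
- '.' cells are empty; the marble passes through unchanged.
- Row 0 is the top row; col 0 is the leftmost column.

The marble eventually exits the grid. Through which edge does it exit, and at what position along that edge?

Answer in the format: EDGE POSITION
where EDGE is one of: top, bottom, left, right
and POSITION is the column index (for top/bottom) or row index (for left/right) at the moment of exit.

Step 1: enter (7,6), '.' pass, move up to (6,6)
Step 2: enter (6,6), '.' pass, move up to (5,6)
Step 3: enter (5,6), '.' pass, move up to (4,6)
Step 4: enter (4,6), '.' pass, move up to (3,6)
Step 5: enter (3,6), '.' pass, move up to (2,6)
Step 6: enter (2,6), '.' pass, move up to (1,6)
Step 7: enter (1,6), '.' pass, move up to (0,6)
Step 8: enter (0,6), '.' pass, move up to (-1,6)
Step 9: at (-1,6) — EXIT via top edge, pos 6

Answer: top 6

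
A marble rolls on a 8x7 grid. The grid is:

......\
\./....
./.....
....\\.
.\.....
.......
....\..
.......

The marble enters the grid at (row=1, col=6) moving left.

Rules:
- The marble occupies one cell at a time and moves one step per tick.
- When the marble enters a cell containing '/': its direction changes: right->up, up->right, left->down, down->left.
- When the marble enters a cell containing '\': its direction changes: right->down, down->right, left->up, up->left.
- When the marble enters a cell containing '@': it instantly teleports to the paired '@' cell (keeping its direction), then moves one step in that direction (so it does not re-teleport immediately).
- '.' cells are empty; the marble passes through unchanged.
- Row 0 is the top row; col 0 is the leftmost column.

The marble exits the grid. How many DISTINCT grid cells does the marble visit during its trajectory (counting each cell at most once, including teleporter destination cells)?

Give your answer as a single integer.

Answer: 11

Derivation:
Step 1: enter (1,6), '.' pass, move left to (1,5)
Step 2: enter (1,5), '.' pass, move left to (1,4)
Step 3: enter (1,4), '.' pass, move left to (1,3)
Step 4: enter (1,3), '.' pass, move left to (1,2)
Step 5: enter (1,2), '/' deflects left->down, move down to (2,2)
Step 6: enter (2,2), '.' pass, move down to (3,2)
Step 7: enter (3,2), '.' pass, move down to (4,2)
Step 8: enter (4,2), '.' pass, move down to (5,2)
Step 9: enter (5,2), '.' pass, move down to (6,2)
Step 10: enter (6,2), '.' pass, move down to (7,2)
Step 11: enter (7,2), '.' pass, move down to (8,2)
Step 12: at (8,2) — EXIT via bottom edge, pos 2
Distinct cells visited: 11 (path length 11)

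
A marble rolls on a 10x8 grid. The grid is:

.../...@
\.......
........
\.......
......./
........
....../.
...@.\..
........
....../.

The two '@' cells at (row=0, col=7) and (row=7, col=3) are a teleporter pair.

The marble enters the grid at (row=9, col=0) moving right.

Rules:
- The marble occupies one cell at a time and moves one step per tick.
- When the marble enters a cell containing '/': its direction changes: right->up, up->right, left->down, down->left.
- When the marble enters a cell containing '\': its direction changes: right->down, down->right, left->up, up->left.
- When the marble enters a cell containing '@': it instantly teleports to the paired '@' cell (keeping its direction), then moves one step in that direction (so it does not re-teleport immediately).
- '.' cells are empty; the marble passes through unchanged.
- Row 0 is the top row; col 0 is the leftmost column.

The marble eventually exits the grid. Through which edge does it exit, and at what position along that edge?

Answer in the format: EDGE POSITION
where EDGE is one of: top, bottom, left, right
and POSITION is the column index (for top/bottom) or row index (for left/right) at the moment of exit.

Answer: right 6

Derivation:
Step 1: enter (9,0), '.' pass, move right to (9,1)
Step 2: enter (9,1), '.' pass, move right to (9,2)
Step 3: enter (9,2), '.' pass, move right to (9,3)
Step 4: enter (9,3), '.' pass, move right to (9,4)
Step 5: enter (9,4), '.' pass, move right to (9,5)
Step 6: enter (9,5), '.' pass, move right to (9,6)
Step 7: enter (9,6), '/' deflects right->up, move up to (8,6)
Step 8: enter (8,6), '.' pass, move up to (7,6)
Step 9: enter (7,6), '.' pass, move up to (6,6)
Step 10: enter (6,6), '/' deflects up->right, move right to (6,7)
Step 11: enter (6,7), '.' pass, move right to (6,8)
Step 12: at (6,8) — EXIT via right edge, pos 6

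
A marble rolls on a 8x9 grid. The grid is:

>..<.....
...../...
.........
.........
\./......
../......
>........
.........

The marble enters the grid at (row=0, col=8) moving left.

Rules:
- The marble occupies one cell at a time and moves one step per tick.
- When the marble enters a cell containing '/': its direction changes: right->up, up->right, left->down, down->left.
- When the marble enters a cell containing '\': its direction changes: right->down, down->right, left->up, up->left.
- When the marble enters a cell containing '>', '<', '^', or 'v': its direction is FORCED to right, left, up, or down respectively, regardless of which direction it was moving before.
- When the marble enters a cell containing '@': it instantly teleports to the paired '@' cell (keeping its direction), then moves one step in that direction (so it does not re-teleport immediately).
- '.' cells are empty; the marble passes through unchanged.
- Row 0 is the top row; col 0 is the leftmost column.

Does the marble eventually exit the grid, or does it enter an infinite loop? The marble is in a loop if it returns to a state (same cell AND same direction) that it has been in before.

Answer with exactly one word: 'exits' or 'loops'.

Step 1: enter (0,8), '.' pass, move left to (0,7)
Step 2: enter (0,7), '.' pass, move left to (0,6)
Step 3: enter (0,6), '.' pass, move left to (0,5)
Step 4: enter (0,5), '.' pass, move left to (0,4)
Step 5: enter (0,4), '.' pass, move left to (0,3)
Step 6: enter (0,3), '<' forces left->left, move left to (0,2)
Step 7: enter (0,2), '.' pass, move left to (0,1)
Step 8: enter (0,1), '.' pass, move left to (0,0)
Step 9: enter (0,0), '>' forces left->right, move right to (0,1)
Step 10: enter (0,1), '.' pass, move right to (0,2)
Step 11: enter (0,2), '.' pass, move right to (0,3)
Step 12: enter (0,3), '<' forces right->left, move left to (0,2)
Step 13: at (0,2) dir=left — LOOP DETECTED (seen before)

Answer: loops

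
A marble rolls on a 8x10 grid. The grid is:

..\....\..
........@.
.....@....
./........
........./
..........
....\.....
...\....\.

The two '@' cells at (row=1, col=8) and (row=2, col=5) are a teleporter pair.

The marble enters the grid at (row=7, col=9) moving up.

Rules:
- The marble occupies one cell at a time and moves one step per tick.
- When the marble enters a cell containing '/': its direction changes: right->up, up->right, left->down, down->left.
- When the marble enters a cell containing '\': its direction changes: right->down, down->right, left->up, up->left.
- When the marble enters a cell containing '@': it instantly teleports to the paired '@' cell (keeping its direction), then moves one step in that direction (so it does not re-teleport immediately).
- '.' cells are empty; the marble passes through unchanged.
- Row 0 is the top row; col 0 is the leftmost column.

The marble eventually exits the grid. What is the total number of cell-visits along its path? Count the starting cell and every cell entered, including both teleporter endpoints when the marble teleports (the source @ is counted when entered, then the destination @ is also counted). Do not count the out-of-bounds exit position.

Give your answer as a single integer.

Answer: 4

Derivation:
Step 1: enter (7,9), '.' pass, move up to (6,9)
Step 2: enter (6,9), '.' pass, move up to (5,9)
Step 3: enter (5,9), '.' pass, move up to (4,9)
Step 4: enter (4,9), '/' deflects up->right, move right to (4,10)
Step 5: at (4,10) — EXIT via right edge, pos 4
Path length (cell visits): 4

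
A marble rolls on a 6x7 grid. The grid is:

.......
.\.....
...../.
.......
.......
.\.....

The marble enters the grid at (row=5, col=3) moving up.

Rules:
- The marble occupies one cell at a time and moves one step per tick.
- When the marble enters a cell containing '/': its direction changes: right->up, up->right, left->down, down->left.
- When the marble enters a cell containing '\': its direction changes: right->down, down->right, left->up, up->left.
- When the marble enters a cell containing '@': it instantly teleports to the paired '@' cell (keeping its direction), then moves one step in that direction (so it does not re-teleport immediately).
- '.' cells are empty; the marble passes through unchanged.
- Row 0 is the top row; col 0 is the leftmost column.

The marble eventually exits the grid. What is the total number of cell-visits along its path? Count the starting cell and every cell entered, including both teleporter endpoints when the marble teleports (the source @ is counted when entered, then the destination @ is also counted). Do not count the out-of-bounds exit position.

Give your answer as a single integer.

Step 1: enter (5,3), '.' pass, move up to (4,3)
Step 2: enter (4,3), '.' pass, move up to (3,3)
Step 3: enter (3,3), '.' pass, move up to (2,3)
Step 4: enter (2,3), '.' pass, move up to (1,3)
Step 5: enter (1,3), '.' pass, move up to (0,3)
Step 6: enter (0,3), '.' pass, move up to (-1,3)
Step 7: at (-1,3) — EXIT via top edge, pos 3
Path length (cell visits): 6

Answer: 6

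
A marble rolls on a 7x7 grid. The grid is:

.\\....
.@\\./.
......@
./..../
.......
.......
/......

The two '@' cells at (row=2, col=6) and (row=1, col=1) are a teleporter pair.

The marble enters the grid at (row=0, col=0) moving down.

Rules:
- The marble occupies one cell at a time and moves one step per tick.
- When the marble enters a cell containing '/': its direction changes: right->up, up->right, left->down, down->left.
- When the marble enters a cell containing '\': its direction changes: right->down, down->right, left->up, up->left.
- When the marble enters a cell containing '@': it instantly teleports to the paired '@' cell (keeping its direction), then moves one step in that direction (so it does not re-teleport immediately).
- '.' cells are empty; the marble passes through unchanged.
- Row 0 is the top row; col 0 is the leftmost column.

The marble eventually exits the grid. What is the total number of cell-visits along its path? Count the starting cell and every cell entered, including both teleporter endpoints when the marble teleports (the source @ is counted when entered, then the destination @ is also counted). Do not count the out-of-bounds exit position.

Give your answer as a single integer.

Step 1: enter (0,0), '.' pass, move down to (1,0)
Step 2: enter (1,0), '.' pass, move down to (2,0)
Step 3: enter (2,0), '.' pass, move down to (3,0)
Step 4: enter (3,0), '.' pass, move down to (4,0)
Step 5: enter (4,0), '.' pass, move down to (5,0)
Step 6: enter (5,0), '.' pass, move down to (6,0)
Step 7: enter (6,0), '/' deflects down->left, move left to (6,-1)
Step 8: at (6,-1) — EXIT via left edge, pos 6
Path length (cell visits): 7

Answer: 7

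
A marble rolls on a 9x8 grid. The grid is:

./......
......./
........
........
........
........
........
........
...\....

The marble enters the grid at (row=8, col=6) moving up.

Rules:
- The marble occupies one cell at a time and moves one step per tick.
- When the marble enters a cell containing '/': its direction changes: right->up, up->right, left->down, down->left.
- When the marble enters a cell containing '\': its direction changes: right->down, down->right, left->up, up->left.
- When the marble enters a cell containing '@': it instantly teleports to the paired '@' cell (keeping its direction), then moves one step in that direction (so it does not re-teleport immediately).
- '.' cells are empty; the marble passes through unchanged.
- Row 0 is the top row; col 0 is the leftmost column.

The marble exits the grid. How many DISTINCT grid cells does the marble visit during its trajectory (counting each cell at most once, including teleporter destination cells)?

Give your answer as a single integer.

Step 1: enter (8,6), '.' pass, move up to (7,6)
Step 2: enter (7,6), '.' pass, move up to (6,6)
Step 3: enter (6,6), '.' pass, move up to (5,6)
Step 4: enter (5,6), '.' pass, move up to (4,6)
Step 5: enter (4,6), '.' pass, move up to (3,6)
Step 6: enter (3,6), '.' pass, move up to (2,6)
Step 7: enter (2,6), '.' pass, move up to (1,6)
Step 8: enter (1,6), '.' pass, move up to (0,6)
Step 9: enter (0,6), '.' pass, move up to (-1,6)
Step 10: at (-1,6) — EXIT via top edge, pos 6
Distinct cells visited: 9 (path length 9)

Answer: 9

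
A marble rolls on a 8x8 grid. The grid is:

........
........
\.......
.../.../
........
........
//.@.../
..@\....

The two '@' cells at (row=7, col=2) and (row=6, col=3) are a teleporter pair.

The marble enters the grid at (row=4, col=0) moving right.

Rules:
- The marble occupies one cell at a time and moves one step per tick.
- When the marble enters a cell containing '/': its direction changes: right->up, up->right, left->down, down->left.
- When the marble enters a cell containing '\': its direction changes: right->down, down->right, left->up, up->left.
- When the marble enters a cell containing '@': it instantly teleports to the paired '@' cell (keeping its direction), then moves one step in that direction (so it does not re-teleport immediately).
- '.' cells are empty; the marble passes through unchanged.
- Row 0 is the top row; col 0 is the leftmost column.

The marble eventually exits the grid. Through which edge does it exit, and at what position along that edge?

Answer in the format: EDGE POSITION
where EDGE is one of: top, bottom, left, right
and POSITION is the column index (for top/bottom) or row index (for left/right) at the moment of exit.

Step 1: enter (4,0), '.' pass, move right to (4,1)
Step 2: enter (4,1), '.' pass, move right to (4,2)
Step 3: enter (4,2), '.' pass, move right to (4,3)
Step 4: enter (4,3), '.' pass, move right to (4,4)
Step 5: enter (4,4), '.' pass, move right to (4,5)
Step 6: enter (4,5), '.' pass, move right to (4,6)
Step 7: enter (4,6), '.' pass, move right to (4,7)
Step 8: enter (4,7), '.' pass, move right to (4,8)
Step 9: at (4,8) — EXIT via right edge, pos 4

Answer: right 4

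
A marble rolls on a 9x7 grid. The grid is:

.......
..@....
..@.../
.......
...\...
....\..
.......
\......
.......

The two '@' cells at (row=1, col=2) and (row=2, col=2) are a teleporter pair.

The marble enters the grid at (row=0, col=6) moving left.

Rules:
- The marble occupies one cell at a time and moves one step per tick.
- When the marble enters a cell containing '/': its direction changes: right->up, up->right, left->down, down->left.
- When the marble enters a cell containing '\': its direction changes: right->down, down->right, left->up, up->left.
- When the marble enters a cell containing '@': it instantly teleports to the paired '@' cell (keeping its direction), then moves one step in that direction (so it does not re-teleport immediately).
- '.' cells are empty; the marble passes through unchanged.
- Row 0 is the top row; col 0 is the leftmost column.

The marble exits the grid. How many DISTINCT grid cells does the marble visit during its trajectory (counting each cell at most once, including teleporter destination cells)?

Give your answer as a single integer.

Step 1: enter (0,6), '.' pass, move left to (0,5)
Step 2: enter (0,5), '.' pass, move left to (0,4)
Step 3: enter (0,4), '.' pass, move left to (0,3)
Step 4: enter (0,3), '.' pass, move left to (0,2)
Step 5: enter (0,2), '.' pass, move left to (0,1)
Step 6: enter (0,1), '.' pass, move left to (0,0)
Step 7: enter (0,0), '.' pass, move left to (0,-1)
Step 8: at (0,-1) — EXIT via left edge, pos 0
Distinct cells visited: 7 (path length 7)

Answer: 7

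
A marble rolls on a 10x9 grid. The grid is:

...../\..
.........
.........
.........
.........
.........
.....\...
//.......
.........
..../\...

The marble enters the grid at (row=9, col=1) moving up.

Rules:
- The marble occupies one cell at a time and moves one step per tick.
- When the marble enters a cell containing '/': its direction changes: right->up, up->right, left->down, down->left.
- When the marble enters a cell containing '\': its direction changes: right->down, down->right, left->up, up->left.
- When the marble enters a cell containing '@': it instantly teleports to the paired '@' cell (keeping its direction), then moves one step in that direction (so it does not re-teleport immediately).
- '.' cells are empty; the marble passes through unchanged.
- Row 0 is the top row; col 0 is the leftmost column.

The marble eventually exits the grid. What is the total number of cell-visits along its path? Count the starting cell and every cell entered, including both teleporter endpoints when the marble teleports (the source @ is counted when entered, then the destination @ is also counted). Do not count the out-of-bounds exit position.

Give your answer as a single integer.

Answer: 10

Derivation:
Step 1: enter (9,1), '.' pass, move up to (8,1)
Step 2: enter (8,1), '.' pass, move up to (7,1)
Step 3: enter (7,1), '/' deflects up->right, move right to (7,2)
Step 4: enter (7,2), '.' pass, move right to (7,3)
Step 5: enter (7,3), '.' pass, move right to (7,4)
Step 6: enter (7,4), '.' pass, move right to (7,5)
Step 7: enter (7,5), '.' pass, move right to (7,6)
Step 8: enter (7,6), '.' pass, move right to (7,7)
Step 9: enter (7,7), '.' pass, move right to (7,8)
Step 10: enter (7,8), '.' pass, move right to (7,9)
Step 11: at (7,9) — EXIT via right edge, pos 7
Path length (cell visits): 10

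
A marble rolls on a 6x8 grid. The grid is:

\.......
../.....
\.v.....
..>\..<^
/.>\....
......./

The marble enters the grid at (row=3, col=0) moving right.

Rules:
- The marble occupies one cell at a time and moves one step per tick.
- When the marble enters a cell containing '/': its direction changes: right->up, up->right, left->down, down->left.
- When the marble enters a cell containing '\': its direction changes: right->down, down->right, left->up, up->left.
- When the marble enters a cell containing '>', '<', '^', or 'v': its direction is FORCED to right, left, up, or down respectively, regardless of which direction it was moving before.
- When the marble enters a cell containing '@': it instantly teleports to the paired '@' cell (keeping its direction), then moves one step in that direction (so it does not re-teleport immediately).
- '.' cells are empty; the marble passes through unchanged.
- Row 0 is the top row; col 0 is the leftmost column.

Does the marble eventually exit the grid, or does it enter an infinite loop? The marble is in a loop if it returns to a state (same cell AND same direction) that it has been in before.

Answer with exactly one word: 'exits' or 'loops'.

Step 1: enter (3,0), '.' pass, move right to (3,1)
Step 2: enter (3,1), '.' pass, move right to (3,2)
Step 3: enter (3,2), '>' forces right->right, move right to (3,3)
Step 4: enter (3,3), '\' deflects right->down, move down to (4,3)
Step 5: enter (4,3), '\' deflects down->right, move right to (4,4)
Step 6: enter (4,4), '.' pass, move right to (4,5)
Step 7: enter (4,5), '.' pass, move right to (4,6)
Step 8: enter (4,6), '.' pass, move right to (4,7)
Step 9: enter (4,7), '.' pass, move right to (4,8)
Step 10: at (4,8) — EXIT via right edge, pos 4

Answer: exits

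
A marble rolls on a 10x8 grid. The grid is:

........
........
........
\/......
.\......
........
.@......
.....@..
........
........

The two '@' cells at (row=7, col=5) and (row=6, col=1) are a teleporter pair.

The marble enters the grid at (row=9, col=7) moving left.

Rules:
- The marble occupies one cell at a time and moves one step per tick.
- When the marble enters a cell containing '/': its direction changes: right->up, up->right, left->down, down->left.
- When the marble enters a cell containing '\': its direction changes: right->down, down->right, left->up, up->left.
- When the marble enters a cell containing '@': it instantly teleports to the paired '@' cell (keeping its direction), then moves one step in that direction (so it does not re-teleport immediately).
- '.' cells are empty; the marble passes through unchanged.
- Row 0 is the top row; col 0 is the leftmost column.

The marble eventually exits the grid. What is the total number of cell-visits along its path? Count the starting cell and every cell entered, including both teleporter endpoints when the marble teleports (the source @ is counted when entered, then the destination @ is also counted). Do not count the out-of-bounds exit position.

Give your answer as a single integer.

Answer: 8

Derivation:
Step 1: enter (9,7), '.' pass, move left to (9,6)
Step 2: enter (9,6), '.' pass, move left to (9,5)
Step 3: enter (9,5), '.' pass, move left to (9,4)
Step 4: enter (9,4), '.' pass, move left to (9,3)
Step 5: enter (9,3), '.' pass, move left to (9,2)
Step 6: enter (9,2), '.' pass, move left to (9,1)
Step 7: enter (9,1), '.' pass, move left to (9,0)
Step 8: enter (9,0), '.' pass, move left to (9,-1)
Step 9: at (9,-1) — EXIT via left edge, pos 9
Path length (cell visits): 8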